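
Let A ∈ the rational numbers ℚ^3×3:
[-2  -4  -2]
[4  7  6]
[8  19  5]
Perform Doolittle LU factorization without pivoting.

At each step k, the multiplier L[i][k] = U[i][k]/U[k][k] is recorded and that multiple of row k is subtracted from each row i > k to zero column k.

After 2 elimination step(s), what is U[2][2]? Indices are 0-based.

[col 0] pivot -2
  R1 -= -2*R0 → (0, -1, 2)  (L[1][0] := -2)
  R2 -= -4*R0 → (0, 3, -3)  (L[2][0] := -4)
[col 1] pivot -1
  R2 -= -3*R1 → (0, 0, 3)  (L[2][1] := -3)

U[2][2] = 3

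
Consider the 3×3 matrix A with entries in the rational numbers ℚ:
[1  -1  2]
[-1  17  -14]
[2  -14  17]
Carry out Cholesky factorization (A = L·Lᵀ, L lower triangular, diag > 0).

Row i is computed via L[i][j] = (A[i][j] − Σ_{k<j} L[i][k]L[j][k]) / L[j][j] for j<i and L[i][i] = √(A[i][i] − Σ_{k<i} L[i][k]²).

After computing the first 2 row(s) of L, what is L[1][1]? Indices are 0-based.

Step 1: L[0][0] = √(1) = 1.
  L[1][0] = (-1) / L[0][0] = -1.
Step 2: L[1][1] = √(16) = 4.

L[1][1] = 4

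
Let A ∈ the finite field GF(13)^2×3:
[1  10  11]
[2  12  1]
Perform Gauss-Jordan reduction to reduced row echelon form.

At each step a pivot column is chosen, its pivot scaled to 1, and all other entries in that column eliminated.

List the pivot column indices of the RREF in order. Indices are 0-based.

pivot columns: 0, 1

[1] R0 /= 1  ⇒  (1, 10, 11)
     R1 -= 2·R0  ⇒  (0, 5, 5)
[2] R1 /= 5  ⇒  (0, 1, 1)
     R0 -= 10·R1  ⇒  (1, 0, 1)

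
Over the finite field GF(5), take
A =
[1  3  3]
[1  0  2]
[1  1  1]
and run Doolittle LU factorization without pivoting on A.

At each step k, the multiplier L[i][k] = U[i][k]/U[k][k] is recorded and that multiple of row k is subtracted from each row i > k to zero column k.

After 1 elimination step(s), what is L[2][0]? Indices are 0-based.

L[2][0] = 1

[col 0] pivot 1
  R1 -= 1*R0 → (0, 2, 4)  (L[1][0] := 1)
  R2 -= 1*R0 → (0, 3, 3)  (L[2][0] := 1)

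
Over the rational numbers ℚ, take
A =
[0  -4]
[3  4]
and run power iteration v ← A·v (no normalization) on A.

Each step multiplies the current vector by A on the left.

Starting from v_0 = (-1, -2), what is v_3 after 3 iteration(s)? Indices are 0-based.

v_0 = (-1, -2).
v_1 = A·v_0 = (8, -11).
v_2 = A·v_1 = (44, -20).
v_3 = A·v_2 = (80, 52).

v_3 = (80, 52)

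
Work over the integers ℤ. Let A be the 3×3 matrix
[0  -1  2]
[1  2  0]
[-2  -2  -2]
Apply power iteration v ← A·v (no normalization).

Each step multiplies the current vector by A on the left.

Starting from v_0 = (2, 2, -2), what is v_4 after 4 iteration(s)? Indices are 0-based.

v_4 = (2, 6, -16)

v_0 = (2, 2, -2).
v_1 = A·v_0 = (-6, 6, -4).
v_2 = A·v_1 = (-14, 6, 8).
v_3 = A·v_2 = (10, -2, 0).
v_4 = A·v_3 = (2, 6, -16).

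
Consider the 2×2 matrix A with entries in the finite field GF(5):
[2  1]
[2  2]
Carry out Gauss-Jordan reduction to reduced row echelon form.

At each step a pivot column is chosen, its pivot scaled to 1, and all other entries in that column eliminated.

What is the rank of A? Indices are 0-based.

pivot(0,0)=2: scale R0 → (1, 3)
  clear (1,0): R1 −= (2)R0 → (0, 1)
pivot(1,1)=1: scale R1 → (0, 1)
  clear (0,1): R0 −= (3)R1 → (1, 0)

rank = 2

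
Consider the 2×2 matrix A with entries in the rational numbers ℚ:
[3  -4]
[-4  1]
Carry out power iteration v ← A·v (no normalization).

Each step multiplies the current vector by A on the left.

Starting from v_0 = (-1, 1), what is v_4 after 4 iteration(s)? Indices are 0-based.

v_4 = (-1553, 1217)

v_0 = (-1, 1).
v_1 = A·v_0 = (-7, 5).
v_2 = A·v_1 = (-41, 33).
v_3 = A·v_2 = (-255, 197).
v_4 = A·v_3 = (-1553, 1217).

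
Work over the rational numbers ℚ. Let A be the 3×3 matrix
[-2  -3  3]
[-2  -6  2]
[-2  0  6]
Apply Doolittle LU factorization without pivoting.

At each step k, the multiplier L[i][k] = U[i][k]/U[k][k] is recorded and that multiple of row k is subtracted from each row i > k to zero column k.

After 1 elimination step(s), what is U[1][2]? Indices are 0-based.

U[1][2] = -1

[col 0] pivot -2
  R1 -= 1*R0 → (0, -3, -1)  (L[1][0] := 1)
  R2 -= 1*R0 → (0, 3, 3)  (L[2][0] := 1)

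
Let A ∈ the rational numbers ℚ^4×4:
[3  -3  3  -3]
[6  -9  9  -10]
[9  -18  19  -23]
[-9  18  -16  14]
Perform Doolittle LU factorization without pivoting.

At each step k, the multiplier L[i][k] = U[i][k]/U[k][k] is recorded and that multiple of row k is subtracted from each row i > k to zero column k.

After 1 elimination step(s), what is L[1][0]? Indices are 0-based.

[col 0] pivot 3
  R1 -= 2*R0 → (0, -3, 3, -4)  (L[1][0] := 2)
  R2 -= 3*R0 → (0, -9, 10, -14)  (L[2][0] := 3)
  R3 -= -3*R0 → (0, 9, -7, 5)  (L[3][0] := -3)

L[1][0] = 2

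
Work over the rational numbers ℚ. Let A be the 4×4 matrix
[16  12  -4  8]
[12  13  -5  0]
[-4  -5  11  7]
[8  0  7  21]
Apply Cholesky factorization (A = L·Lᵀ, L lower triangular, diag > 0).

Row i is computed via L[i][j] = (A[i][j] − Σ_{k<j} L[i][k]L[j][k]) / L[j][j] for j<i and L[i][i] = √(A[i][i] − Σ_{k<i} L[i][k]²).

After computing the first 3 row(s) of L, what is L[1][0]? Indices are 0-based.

Step 1: L[0][0] = √(16) = 4.
  L[1][0] = (12) / L[0][0] = 3.
Step 2: L[1][1] = √(4) = 2.
  L[2][0] = (-4) / L[0][0] = -1.
  L[2][1] = (-2) / L[1][1] = -1.
Step 3: L[2][2] = √(9) = 3.

L[1][0] = 3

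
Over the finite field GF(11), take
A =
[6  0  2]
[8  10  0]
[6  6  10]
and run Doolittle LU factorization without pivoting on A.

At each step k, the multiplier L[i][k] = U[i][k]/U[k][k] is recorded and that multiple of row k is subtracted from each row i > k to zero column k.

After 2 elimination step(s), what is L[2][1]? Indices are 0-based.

L[2][1] = 5

[col 0] pivot 6
  R1 -= 5*R0 → (0, 10, 1)  (L[1][0] := 5)
  R2 -= 1*R0 → (0, 6, 8)  (L[2][0] := 1)
[col 1] pivot 10
  R2 -= 5*R1 → (0, 0, 3)  (L[2][1] := 5)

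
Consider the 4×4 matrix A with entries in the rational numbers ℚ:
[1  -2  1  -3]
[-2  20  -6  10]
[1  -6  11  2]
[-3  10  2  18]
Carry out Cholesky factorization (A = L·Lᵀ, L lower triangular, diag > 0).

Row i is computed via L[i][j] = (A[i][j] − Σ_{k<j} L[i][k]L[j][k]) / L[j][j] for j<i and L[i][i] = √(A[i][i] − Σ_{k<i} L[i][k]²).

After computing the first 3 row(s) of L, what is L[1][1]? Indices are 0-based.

Step 1: L[0][0] = √(1) = 1.
  L[1][0] = (-2) / L[0][0] = -2.
Step 2: L[1][1] = √(16) = 4.
  L[2][0] = (1) / L[0][0] = 1.
  L[2][1] = (-4) / L[1][1] = -1.
Step 3: L[2][2] = √(9) = 3.

L[1][1] = 4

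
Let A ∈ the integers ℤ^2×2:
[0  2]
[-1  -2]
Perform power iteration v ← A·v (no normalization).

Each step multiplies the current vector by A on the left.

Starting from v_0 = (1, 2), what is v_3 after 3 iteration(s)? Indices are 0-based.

v_3 = (12, -2)

v_0 = (1, 2).
v_1 = A·v_0 = (4, -5).
v_2 = A·v_1 = (-10, 6).
v_3 = A·v_2 = (12, -2).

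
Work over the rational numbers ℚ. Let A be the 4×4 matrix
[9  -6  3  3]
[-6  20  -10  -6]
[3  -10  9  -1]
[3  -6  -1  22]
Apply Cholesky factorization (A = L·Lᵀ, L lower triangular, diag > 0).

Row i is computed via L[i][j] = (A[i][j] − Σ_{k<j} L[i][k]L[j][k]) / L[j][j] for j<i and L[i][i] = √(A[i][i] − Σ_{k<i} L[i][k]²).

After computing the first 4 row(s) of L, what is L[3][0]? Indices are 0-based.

L[3][0] = 1

Step 1: L[0][0] = √(9) = 3.
  L[1][0] = (-6) / L[0][0] = -2.
Step 2: L[1][1] = √(16) = 4.
  L[2][0] = (3) / L[0][0] = 1.
  L[2][1] = (-8) / L[1][1] = -2.
Step 3: L[2][2] = √(4) = 2.
  L[3][0] = (3) / L[0][0] = 1.
  L[3][1] = (-4) / L[1][1] = -1.
  L[3][2] = (-4) / L[2][2] = -2.
Step 4: L[3][3] = √(16) = 4.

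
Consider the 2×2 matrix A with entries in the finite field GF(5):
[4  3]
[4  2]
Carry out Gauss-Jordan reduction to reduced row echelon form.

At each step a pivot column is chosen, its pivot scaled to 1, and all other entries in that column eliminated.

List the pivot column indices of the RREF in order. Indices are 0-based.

pivot columns: 0, 1

step 1: normalize row 0 (÷4) = (1, 2)
  row 1: subtract 4×row0 = (0, 4)
step 2: normalize row 1 (÷4) = (0, 1)
  row 0: subtract 2×row1 = (1, 0)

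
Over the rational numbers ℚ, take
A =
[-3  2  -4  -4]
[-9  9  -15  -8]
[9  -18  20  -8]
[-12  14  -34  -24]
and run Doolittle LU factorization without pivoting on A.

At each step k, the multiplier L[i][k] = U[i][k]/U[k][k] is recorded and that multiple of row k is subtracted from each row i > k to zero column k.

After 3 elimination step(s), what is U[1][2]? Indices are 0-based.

U[1][2] = -3

Step 1: pivot at (0,0) is -3.
  row1 ← row1 − (3)·row0  ⇒  L[1][0]=3, U row1=(0, 3, -3, 4)
  row2 ← row2 − (-3)·row0  ⇒  L[2][0]=-3, U row2=(0, -12, 8, -20)
  row3 ← row3 − (4)·row0  ⇒  L[3][0]=4, U row3=(0, 6, -18, -8)
Step 2: pivot at (1,1) is 3.
  row2 ← row2 − (-4)·row1  ⇒  L[2][1]=-4, U row2=(0, 0, -4, -4)
  row3 ← row3 − (2)·row1  ⇒  L[3][1]=2, U row3=(0, 0, -12, -16)
Step 3: pivot at (2,2) is -4.
  row3 ← row3 − (3)·row2  ⇒  L[3][2]=3, U row3=(0, 0, 0, -4)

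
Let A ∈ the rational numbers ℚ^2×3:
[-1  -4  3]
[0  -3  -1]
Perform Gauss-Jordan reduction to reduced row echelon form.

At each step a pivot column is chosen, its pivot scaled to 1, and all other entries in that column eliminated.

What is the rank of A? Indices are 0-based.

pivot(0,0)=-1: scale R0 → (1, 4, -3)
pivot(1,1)=-3: scale R1 → (0, 1, 1/3)
  clear (0,1): R0 −= (4)R1 → (1, 0, -13/3)

rank = 2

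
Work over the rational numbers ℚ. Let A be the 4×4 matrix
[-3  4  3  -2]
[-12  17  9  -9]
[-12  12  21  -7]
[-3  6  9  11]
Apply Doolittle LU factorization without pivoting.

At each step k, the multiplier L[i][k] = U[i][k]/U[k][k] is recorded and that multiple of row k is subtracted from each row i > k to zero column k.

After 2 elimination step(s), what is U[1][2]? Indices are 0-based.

[col 0] pivot -3
  R1 -= 4*R0 → (0, 1, -3, -1)  (L[1][0] := 4)
  R2 -= 4*R0 → (0, -4, 9, 1)  (L[2][0] := 4)
  R3 -= 1*R0 → (0, 2, 6, 13)  (L[3][0] := 1)
[col 1] pivot 1
  R2 -= -4*R1 → (0, 0, -3, -3)  (L[2][1] := -4)
  R3 -= 2*R1 → (0, 0, 12, 15)  (L[3][1] := 2)

U[1][2] = -3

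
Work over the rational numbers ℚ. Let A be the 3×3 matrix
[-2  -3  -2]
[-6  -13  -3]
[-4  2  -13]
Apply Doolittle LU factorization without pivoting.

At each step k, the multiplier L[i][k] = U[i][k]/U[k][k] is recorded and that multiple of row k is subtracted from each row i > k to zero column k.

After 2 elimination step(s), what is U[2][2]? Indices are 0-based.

Step 1: pivot at (0,0) is -2.
  row1 ← row1 − (3)·row0  ⇒  L[1][0]=3, U row1=(0, -4, 3)
  row2 ← row2 − (2)·row0  ⇒  L[2][0]=2, U row2=(0, 8, -9)
Step 2: pivot at (1,1) is -4.
  row2 ← row2 − (-2)·row1  ⇒  L[2][1]=-2, U row2=(0, 0, -3)

U[2][2] = -3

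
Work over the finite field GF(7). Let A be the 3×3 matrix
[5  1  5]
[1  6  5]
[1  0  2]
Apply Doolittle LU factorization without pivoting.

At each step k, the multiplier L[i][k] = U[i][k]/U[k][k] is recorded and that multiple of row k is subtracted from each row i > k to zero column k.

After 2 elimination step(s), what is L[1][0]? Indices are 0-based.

Step 1: pivot at (0,0) is 5.
  row1 ← row1 − (3)·row0  ⇒  L[1][0]=3, U row1=(0, 3, 4)
  row2 ← row2 − (3)·row0  ⇒  L[2][0]=3, U row2=(0, 4, 1)
Step 2: pivot at (1,1) is 3.
  row2 ← row2 − (6)·row1  ⇒  L[2][1]=6, U row2=(0, 0, 5)

L[1][0] = 3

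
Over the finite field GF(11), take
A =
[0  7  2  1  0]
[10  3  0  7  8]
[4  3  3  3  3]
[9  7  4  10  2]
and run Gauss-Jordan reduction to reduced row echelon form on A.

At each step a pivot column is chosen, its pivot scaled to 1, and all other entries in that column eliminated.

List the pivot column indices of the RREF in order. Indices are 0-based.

pivot columns: 0, 1, 2, 3

[1] R0 <-> R1
[1] R0 /= 10  ⇒  (1, 8, 0, 4, 3)
     R2 -= 4·R0  ⇒  (0, 4, 3, 9, 2)
     R3 -= 9·R0  ⇒  (0, 1, 4, 7, 8)
[2] R1 /= 7  ⇒  (0, 1, 5, 8, 0)
     R0 -= 8·R1  ⇒  (1, 0, 4, 6, 3)
     R2 -= 4·R1  ⇒  (0, 0, 5, 10, 2)
     R3 -= 1·R1  ⇒  (0, 0, 10, 10, 8)
[3] R2 /= 5  ⇒  (0, 0, 1, 2, 7)
     R0 -= 4·R2  ⇒  (1, 0, 0, 9, 8)
     R1 -= 5·R2  ⇒  (0, 1, 0, 9, 9)
     R3 -= 10·R2  ⇒  (0, 0, 0, 1, 4)
[4] R3 /= 1  ⇒  (0, 0, 0, 1, 4)
     R0 -= 9·R3  ⇒  (1, 0, 0, 0, 5)
     R1 -= 9·R3  ⇒  (0, 1, 0, 0, 6)
     R2 -= 2·R3  ⇒  (0, 0, 1, 0, 10)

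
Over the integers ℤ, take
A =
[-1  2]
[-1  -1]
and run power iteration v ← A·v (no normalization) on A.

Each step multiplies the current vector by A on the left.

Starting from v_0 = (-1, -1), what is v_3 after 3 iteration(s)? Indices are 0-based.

v_3 = (-7, -4)

v_0 = (-1, -1).
v_1 = A·v_0 = (-1, 2).
v_2 = A·v_1 = (5, -1).
v_3 = A·v_2 = (-7, -4).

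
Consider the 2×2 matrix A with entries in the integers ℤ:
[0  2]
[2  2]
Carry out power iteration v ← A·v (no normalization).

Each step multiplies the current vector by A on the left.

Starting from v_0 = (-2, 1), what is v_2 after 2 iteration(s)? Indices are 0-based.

v_0 = (-2, 1).
v_1 = A·v_0 = (2, -2).
v_2 = A·v_1 = (-4, 0).

v_2 = (-4, 0)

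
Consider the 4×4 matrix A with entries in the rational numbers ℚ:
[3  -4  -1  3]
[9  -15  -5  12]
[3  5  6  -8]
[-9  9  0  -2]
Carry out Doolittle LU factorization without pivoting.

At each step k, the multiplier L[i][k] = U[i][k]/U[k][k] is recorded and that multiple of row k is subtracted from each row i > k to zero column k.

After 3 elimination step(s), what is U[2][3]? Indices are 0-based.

k=0: U[0][0]=3
  eliminate (1,0): mult=3, new row 1: (0, -3, -2, 3); set L[1][0]=3
  eliminate (2,0): mult=1, new row 2: (0, 9, 7, -11); set L[2][0]=1
  eliminate (3,0): mult=-3, new row 3: (0, -3, -3, 7); set L[3][0]=-3
k=1: U[1][1]=-3
  eliminate (2,1): mult=-3, new row 2: (0, 0, 1, -2); set L[2][1]=-3
  eliminate (3,1): mult=1, new row 3: (0, 0, -1, 4); set L[3][1]=1
k=2: U[2][2]=1
  eliminate (3,2): mult=-1, new row 3: (0, 0, 0, 2); set L[3][2]=-1

U[2][3] = -2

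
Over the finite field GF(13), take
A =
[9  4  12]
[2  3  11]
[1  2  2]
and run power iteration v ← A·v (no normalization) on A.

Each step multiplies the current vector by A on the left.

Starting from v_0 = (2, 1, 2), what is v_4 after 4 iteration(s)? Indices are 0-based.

v_4 = (12, 8, 8)

v_0 = (2, 1, 2).
v_1 = A·v_0 = (7, 3, 8).
v_2 = A·v_1 = (2, 7, 3).
v_3 = A·v_2 = (4, 6, 9).
v_4 = A·v_3 = (12, 8, 8).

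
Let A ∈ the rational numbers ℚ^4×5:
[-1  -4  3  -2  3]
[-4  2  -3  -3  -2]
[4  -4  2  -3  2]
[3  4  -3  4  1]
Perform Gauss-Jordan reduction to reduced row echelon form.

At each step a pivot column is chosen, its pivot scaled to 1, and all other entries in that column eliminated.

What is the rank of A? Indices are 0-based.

rank = 4

pivot(0,0)=-1: scale R0 → (1, 4, -3, 2, -3)
  clear (1,0): R1 −= (-4)R0 → (0, 18, -15, 5, -14)
  clear (2,0): R2 −= (4)R0 → (0, -20, 14, -11, 14)
  clear (3,0): R3 −= (3)R0 → (0, -8, 6, -2, 10)
pivot(1,1)=18: scale R1 → (0, 1, -5/6, 5/18, -7/9)
  clear (0,1): R0 −= (4)R1 → (1, 0, 1/3, 8/9, 1/9)
  clear (2,1): R2 −= (-20)R1 → (0, 0, -8/3, -49/9, -14/9)
  clear (3,1): R3 −= (-8)R1 → (0, 0, -2/3, 2/9, 34/9)
pivot(2,2)=-8/3: scale R2 → (0, 0, 1, 49/24, 7/12)
  clear (0,2): R0 −= (1/3)R2 → (1, 0, 0, 5/24, -1/12)
  clear (1,2): R1 −= (-5/6)R2 → (0, 1, 0, 95/48, -7/24)
  clear (3,2): R3 −= (-2/3)R2 → (0, 0, 0, 19/12, 25/6)
pivot(3,3)=19/12: scale R3 → (0, 0, 0, 1, 50/19)
  clear (0,3): R0 −= (5/24)R3 → (1, 0, 0, 0, -12/19)
  clear (1,3): R1 −= (95/48)R3 → (0, 1, 0, 0, -11/2)
  clear (2,3): R2 −= (49/24)R3 → (0, 0, 1, 0, -91/19)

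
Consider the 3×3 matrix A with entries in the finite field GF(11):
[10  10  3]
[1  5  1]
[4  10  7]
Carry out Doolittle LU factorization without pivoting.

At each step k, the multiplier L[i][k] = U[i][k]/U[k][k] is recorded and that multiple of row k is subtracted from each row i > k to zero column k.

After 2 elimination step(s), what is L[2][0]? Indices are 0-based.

L[2][0] = 7

[col 0] pivot 10
  R1 -= 10*R0 → (0, 4, 4)  (L[1][0] := 10)
  R2 -= 7*R0 → (0, 6, 8)  (L[2][0] := 7)
[col 1] pivot 4
  R2 -= 7*R1 → (0, 0, 2)  (L[2][1] := 7)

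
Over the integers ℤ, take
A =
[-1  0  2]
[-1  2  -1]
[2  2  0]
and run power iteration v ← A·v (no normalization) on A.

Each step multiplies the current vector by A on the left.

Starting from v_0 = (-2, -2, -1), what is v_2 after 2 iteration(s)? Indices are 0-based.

v_2 = (-16, 6, -2)

v_0 = (-2, -2, -1).
v_1 = A·v_0 = (0, -1, -8).
v_2 = A·v_1 = (-16, 6, -2).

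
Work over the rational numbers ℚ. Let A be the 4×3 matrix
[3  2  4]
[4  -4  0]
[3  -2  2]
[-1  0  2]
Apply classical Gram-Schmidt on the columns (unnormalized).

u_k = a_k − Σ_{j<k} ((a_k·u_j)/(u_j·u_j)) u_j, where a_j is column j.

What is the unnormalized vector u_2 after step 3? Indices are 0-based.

u_2 = (25/73, -26/73, 77/73, 202/73)

Step 1: u_0 = a_0 = (3, 4, 3, -1).
Step 2: u_1 = a_1 − (-16/35)·u_0 = (118/35, -76/35, -22/35, -16/35).
Step 3: u_2 = a_2 − (16/35)·u_0 − (99/146)·u_1 = (25/73, -26/73, 77/73, 202/73).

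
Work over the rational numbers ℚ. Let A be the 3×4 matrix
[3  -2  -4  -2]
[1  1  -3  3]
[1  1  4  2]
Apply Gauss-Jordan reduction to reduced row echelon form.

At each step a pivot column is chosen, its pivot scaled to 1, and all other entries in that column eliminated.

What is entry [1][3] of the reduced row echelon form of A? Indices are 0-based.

pivot(0,0)=3: scale R0 → (1, -2/3, -4/3, -2/3)
  clear (1,0): R1 −= (1)R0 → (0, 5/3, -5/3, 11/3)
  clear (2,0): R2 −= (1)R0 → (0, 5/3, 16/3, 8/3)
pivot(1,1)=5/3: scale R1 → (0, 1, -1, 11/5)
  clear (0,1): R0 −= (-2/3)R1 → (1, 0, -2, 4/5)
  clear (2,1): R2 −= (5/3)R1 → (0, 0, 7, -1)
pivot(2,2)=7: scale R2 → (0, 0, 1, -1/7)
  clear (0,2): R0 −= (-2)R2 → (1, 0, 0, 18/35)
  clear (1,2): R1 −= (-1)R2 → (0, 1, 0, 72/35)

M[1][3] = 72/35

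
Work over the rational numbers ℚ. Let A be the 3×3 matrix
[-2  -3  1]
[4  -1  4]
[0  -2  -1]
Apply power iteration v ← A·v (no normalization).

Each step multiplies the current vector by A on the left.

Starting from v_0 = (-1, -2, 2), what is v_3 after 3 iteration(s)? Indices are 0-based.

v_3 = (-68, -242, -70)

v_0 = (-1, -2, 2).
v_1 = A·v_0 = (10, 6, 2).
v_2 = A·v_1 = (-36, 42, -14).
v_3 = A·v_2 = (-68, -242, -70).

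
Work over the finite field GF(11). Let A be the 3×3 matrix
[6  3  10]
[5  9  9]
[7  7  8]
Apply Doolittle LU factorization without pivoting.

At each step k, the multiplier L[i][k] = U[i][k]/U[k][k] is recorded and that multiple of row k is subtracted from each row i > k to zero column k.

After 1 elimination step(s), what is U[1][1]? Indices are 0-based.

Step 1: pivot at (0,0) is 6.
  row1 ← row1 − (10)·row0  ⇒  L[1][0]=10, U row1=(0, 1, 8)
  row2 ← row2 − (3)·row0  ⇒  L[2][0]=3, U row2=(0, 9, 0)

U[1][1] = 1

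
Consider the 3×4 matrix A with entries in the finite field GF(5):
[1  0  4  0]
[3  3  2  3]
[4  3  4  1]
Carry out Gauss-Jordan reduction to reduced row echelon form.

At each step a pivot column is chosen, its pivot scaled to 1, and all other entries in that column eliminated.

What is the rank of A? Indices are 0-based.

rank = 3

pivot(0,0)=1: scale R0 → (1, 0, 4, 0)
  clear (1,0): R1 −= (3)R0 → (0, 3, 0, 3)
  clear (2,0): R2 −= (4)R0 → (0, 3, 3, 1)
pivot(1,1)=3: scale R1 → (0, 1, 0, 1)
  clear (2,1): R2 −= (3)R1 → (0, 0, 3, 3)
pivot(2,2)=3: scale R2 → (0, 0, 1, 1)
  clear (0,2): R0 −= (4)R2 → (1, 0, 0, 1)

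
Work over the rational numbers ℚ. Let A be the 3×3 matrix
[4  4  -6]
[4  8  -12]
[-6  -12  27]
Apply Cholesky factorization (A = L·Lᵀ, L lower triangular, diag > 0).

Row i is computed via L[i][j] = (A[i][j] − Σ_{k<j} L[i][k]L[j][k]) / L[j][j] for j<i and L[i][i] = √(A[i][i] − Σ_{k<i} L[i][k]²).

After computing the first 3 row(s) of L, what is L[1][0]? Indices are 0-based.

Step 1: L[0][0] = √(4) = 2.
  L[1][0] = (4) / L[0][0] = 2.
Step 2: L[1][1] = √(4) = 2.
  L[2][0] = (-6) / L[0][0] = -3.
  L[2][1] = (-6) / L[1][1] = -3.
Step 3: L[2][2] = √(9) = 3.

L[1][0] = 2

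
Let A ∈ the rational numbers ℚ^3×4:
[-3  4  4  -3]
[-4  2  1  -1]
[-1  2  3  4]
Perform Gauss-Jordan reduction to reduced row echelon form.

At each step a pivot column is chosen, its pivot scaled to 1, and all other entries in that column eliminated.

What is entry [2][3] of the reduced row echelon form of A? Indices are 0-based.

pivot(0,0)=-3: scale R0 → (1, -4/3, -4/3, 1)
  clear (1,0): R1 −= (-4)R0 → (0, -10/3, -13/3, 3)
  clear (2,0): R2 −= (-1)R0 → (0, 2/3, 5/3, 5)
pivot(1,1)=-10/3: scale R1 → (0, 1, 13/10, -9/10)
  clear (0,1): R0 −= (-4/3)R1 → (1, 0, 2/5, -1/5)
  clear (2,1): R2 −= (2/3)R1 → (0, 0, 4/5, 28/5)
pivot(2,2)=4/5: scale R2 → (0, 0, 1, 7)
  clear (0,2): R0 −= (2/5)R2 → (1, 0, 0, -3)
  clear (1,2): R1 −= (13/10)R2 → (0, 1, 0, -10)

M[2][3] = 7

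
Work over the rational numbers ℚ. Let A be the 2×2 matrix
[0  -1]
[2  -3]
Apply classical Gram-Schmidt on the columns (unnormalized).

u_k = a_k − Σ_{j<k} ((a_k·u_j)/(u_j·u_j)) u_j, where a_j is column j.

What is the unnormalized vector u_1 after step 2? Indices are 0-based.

Step 1: u_0 = a_0 = (0, 2).
Step 2: u_1 = a_1 − (-3/2)·u_0 = (-1, 0).

u_1 = (-1, 0)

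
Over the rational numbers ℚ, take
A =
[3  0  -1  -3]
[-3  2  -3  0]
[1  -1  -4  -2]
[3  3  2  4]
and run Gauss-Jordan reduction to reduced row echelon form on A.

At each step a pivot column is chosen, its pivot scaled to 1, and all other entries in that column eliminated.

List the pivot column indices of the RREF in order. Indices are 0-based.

pivot(0,0)=3: scale R0 → (1, 0, -1/3, -1)
  clear (1,0): R1 −= (-3)R0 → (0, 2, -4, -3)
  clear (2,0): R2 −= (1)R0 → (0, -1, -11/3, -1)
  clear (3,0): R3 −= (3)R0 → (0, 3, 3, 7)
pivot(1,1)=2: scale R1 → (0, 1, -2, -3/2)
  clear (2,1): R2 −= (-1)R1 → (0, 0, -17/3, -5/2)
  clear (3,1): R3 −= (3)R1 → (0, 0, 9, 23/2)
pivot(2,2)=-17/3: scale R2 → (0, 0, 1, 15/34)
  clear (0,2): R0 −= (-1/3)R2 → (1, 0, 0, -29/34)
  clear (1,2): R1 −= (-2)R2 → (0, 1, 0, -21/34)
  clear (3,2): R3 −= (9)R2 → (0, 0, 0, 128/17)
pivot(3,3)=128/17: scale R3 → (0, 0, 0, 1)
  clear (0,3): R0 −= (-29/34)R3 → (1, 0, 0, 0)
  clear (1,3): R1 −= (-21/34)R3 → (0, 1, 0, 0)
  clear (2,3): R2 −= (15/34)R3 → (0, 0, 1, 0)

pivot columns: 0, 1, 2, 3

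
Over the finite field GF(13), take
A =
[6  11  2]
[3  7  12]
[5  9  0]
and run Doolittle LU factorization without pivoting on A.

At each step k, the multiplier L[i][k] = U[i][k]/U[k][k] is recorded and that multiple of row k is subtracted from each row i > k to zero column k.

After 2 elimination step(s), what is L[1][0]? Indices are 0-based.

[col 0] pivot 6
  R1 -= 7*R0 → (0, 8, 11)  (L[1][0] := 7)
  R2 -= 3*R0 → (0, 2, 7)  (L[2][0] := 3)
[col 1] pivot 8
  R2 -= 10*R1 → (0, 0, 1)  (L[2][1] := 10)

L[1][0] = 7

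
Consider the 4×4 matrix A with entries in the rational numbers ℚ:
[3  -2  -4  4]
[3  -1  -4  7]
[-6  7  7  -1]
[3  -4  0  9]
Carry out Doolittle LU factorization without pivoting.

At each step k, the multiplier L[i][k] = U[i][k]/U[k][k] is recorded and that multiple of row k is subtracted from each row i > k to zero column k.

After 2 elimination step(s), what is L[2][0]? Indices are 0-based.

Step 1: pivot at (0,0) is 3.
  row1 ← row1 − (1)·row0  ⇒  L[1][0]=1, U row1=(0, 1, 0, 3)
  row2 ← row2 − (-2)·row0  ⇒  L[2][0]=-2, U row2=(0, 3, -1, 7)
  row3 ← row3 − (1)·row0  ⇒  L[3][0]=1, U row3=(0, -2, 4, 5)
Step 2: pivot at (1,1) is 1.
  row2 ← row2 − (3)·row1  ⇒  L[2][1]=3, U row2=(0, 0, -1, -2)
  row3 ← row3 − (-2)·row1  ⇒  L[3][1]=-2, U row3=(0, 0, 4, 11)

L[2][0] = -2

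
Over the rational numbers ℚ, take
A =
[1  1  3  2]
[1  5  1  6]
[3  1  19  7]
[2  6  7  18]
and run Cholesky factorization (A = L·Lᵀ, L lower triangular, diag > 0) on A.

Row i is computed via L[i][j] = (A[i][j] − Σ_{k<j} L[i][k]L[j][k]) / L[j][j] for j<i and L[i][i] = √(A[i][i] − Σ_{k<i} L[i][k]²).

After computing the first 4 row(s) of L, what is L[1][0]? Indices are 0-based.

L[1][0] = 1

Step 1: L[0][0] = √(1) = 1.
  L[1][0] = (1) / L[0][0] = 1.
Step 2: L[1][1] = √(4) = 2.
  L[2][0] = (3) / L[0][0] = 3.
  L[2][1] = (-2) / L[1][1] = -1.
Step 3: L[2][2] = √(9) = 3.
  L[3][0] = (2) / L[0][0] = 2.
  L[3][1] = (4) / L[1][1] = 2.
  L[3][2] = (3) / L[2][2] = 1.
Step 4: L[3][3] = √(9) = 3.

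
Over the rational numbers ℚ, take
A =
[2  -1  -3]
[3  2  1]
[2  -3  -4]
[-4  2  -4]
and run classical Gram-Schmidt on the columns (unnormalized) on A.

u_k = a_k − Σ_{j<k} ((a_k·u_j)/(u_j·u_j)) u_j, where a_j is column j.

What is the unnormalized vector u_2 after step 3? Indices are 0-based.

Step 1: u_0 = a_0 = (2, 3, 2, -4).
Step 2: u_1 = a_1 − (-10/33)·u_0 = (-13/33, 32/11, -79/33, 26/33).
Step 3: u_2 = a_2 − (5/33)·u_0 − (347/494)·u_1 = (-115/38, -370/247, -1295/494, -75/19).

u_2 = (-115/38, -370/247, -1295/494, -75/19)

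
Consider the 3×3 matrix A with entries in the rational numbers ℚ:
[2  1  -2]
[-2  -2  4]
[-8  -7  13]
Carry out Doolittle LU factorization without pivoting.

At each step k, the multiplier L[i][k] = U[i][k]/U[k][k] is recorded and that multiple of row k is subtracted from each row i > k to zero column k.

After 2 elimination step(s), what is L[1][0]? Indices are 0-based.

Step 1: pivot at (0,0) is 2.
  row1 ← row1 − (-1)·row0  ⇒  L[1][0]=-1, U row1=(0, -1, 2)
  row2 ← row2 − (-4)·row0  ⇒  L[2][0]=-4, U row2=(0, -3, 5)
Step 2: pivot at (1,1) is -1.
  row2 ← row2 − (3)·row1  ⇒  L[2][1]=3, U row2=(0, 0, -1)

L[1][0] = -1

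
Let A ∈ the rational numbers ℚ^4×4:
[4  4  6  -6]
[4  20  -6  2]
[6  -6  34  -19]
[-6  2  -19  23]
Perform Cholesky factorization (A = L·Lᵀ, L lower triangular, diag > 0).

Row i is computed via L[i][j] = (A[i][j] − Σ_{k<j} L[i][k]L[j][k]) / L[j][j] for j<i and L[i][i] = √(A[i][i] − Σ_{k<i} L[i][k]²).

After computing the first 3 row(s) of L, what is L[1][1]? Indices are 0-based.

Step 1: L[0][0] = √(4) = 2.
  L[1][0] = (4) / L[0][0] = 2.
Step 2: L[1][1] = √(16) = 4.
  L[2][0] = (6) / L[0][0] = 3.
  L[2][1] = (-12) / L[1][1] = -3.
Step 3: L[2][2] = √(16) = 4.

L[1][1] = 4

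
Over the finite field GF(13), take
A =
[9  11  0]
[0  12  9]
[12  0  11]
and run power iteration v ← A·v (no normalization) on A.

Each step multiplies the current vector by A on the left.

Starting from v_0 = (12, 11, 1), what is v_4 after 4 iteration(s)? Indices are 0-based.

v_4 = (6, 4, 2)

v_0 = (12, 11, 1).
v_1 = A·v_0 = (8, 11, 12).
v_2 = A·v_1 = (11, 6, 7).
v_3 = A·v_2 = (9, 5, 1).
v_4 = A·v_3 = (6, 4, 2).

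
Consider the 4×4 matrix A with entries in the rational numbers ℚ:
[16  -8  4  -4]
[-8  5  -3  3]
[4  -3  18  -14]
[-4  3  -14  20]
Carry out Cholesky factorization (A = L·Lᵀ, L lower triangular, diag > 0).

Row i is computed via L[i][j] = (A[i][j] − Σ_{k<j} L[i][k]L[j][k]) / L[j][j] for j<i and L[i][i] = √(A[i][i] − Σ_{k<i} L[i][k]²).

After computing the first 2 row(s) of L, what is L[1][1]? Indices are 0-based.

L[1][1] = 1

Step 1: L[0][0] = √(16) = 4.
  L[1][0] = (-8) / L[0][0] = -2.
Step 2: L[1][1] = √(1) = 1.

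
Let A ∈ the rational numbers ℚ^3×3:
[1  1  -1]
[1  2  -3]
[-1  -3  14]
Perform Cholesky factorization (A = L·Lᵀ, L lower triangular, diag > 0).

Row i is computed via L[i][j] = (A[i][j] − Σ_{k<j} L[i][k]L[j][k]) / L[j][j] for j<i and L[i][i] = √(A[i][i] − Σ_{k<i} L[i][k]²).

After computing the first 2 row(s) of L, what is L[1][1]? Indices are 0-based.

L[1][1] = 1

Step 1: L[0][0] = √(1) = 1.
  L[1][0] = (1) / L[0][0] = 1.
Step 2: L[1][1] = √(1) = 1.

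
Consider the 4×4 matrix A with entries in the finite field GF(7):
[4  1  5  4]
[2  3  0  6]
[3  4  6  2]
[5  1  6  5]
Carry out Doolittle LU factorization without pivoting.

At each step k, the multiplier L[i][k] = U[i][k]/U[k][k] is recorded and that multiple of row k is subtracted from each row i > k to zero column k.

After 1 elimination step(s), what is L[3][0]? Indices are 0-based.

Step 1: pivot at (0,0) is 4.
  row1 ← row1 − (4)·row0  ⇒  L[1][0]=4, U row1=(0, 6, 1, 4)
  row2 ← row2 − (6)·row0  ⇒  L[2][0]=6, U row2=(0, 5, 4, 6)
  row3 ← row3 − (3)·row0  ⇒  L[3][0]=3, U row3=(0, 5, 5, 0)

L[3][0] = 3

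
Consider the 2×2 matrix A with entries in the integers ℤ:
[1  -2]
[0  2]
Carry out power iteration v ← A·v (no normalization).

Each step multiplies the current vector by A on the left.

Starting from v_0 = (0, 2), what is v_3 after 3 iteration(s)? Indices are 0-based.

v_0 = (0, 2).
v_1 = A·v_0 = (-4, 4).
v_2 = A·v_1 = (-12, 8).
v_3 = A·v_2 = (-28, 16).

v_3 = (-28, 16)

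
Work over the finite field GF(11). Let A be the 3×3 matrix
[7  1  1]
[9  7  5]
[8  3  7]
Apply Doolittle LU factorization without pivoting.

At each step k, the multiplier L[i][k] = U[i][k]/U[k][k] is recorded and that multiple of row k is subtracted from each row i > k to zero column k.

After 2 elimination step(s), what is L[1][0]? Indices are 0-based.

L[1][0] = 6

Step 1: pivot at (0,0) is 7.
  row1 ← row1 − (6)·row0  ⇒  L[1][0]=6, U row1=(0, 1, 10)
  row2 ← row2 − (9)·row0  ⇒  L[2][0]=9, U row2=(0, 5, 9)
Step 2: pivot at (1,1) is 1.
  row2 ← row2 − (5)·row1  ⇒  L[2][1]=5, U row2=(0, 0, 3)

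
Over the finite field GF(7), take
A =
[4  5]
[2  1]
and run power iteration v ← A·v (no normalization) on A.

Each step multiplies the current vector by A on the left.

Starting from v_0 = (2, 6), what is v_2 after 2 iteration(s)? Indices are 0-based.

v_2 = (6, 2)

v_0 = (2, 6).
v_1 = A·v_0 = (3, 3).
v_2 = A·v_1 = (6, 2).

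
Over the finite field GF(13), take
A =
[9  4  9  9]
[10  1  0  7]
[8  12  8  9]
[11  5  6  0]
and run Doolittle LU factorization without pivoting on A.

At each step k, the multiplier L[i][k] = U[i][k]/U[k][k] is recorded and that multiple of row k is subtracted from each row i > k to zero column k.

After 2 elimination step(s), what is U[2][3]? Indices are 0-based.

[col 0] pivot 9
  R1 -= 4*R0 → (0, 11, 3, 10)  (L[1][0] := 4)
  R2 -= 11*R0 → (0, 7, 0, 1)  (L[2][0] := 11)
  R3 -= 7*R0 → (0, 3, 8, 2)  (L[3][0] := 7)
[col 1] pivot 11
  R2 -= 3*R1 → (0, 0, 4, 10)  (L[2][1] := 3)
  R3 -= 5*R1 → (0, 0, 6, 4)  (L[3][1] := 5)

U[2][3] = 10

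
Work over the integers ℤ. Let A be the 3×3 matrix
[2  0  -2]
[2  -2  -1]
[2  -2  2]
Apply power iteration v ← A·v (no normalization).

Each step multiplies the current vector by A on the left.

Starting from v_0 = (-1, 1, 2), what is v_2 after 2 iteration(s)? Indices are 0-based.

v_2 = (-12, 0, 0)

v_0 = (-1, 1, 2).
v_1 = A·v_0 = (-6, -6, 0).
v_2 = A·v_1 = (-12, 0, 0).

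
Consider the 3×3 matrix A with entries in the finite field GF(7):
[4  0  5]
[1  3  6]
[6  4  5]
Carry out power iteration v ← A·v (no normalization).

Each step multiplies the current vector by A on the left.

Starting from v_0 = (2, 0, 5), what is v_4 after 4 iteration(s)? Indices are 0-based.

v_0 = (2, 0, 5).
v_1 = A·v_0 = (5, 4, 2).
v_2 = A·v_1 = (2, 1, 0).
v_3 = A·v_2 = (1, 5, 2).
v_4 = A·v_3 = (0, 0, 1).

v_4 = (0, 0, 1)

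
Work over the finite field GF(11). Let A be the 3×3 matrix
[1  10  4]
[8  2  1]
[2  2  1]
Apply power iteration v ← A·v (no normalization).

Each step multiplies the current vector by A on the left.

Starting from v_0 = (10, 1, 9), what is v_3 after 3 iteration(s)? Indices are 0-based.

v_0 = (10, 1, 9).
v_1 = A·v_0 = (1, 3, 9).
v_2 = A·v_1 = (1, 1, 6).
v_3 = A·v_2 = (2, 5, 10).

v_3 = (2, 5, 10)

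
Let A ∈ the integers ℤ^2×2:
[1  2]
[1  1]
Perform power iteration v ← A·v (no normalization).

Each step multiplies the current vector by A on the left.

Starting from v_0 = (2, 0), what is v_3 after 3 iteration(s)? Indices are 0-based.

v_3 = (14, 10)

v_0 = (2, 0).
v_1 = A·v_0 = (2, 2).
v_2 = A·v_1 = (6, 4).
v_3 = A·v_2 = (14, 10).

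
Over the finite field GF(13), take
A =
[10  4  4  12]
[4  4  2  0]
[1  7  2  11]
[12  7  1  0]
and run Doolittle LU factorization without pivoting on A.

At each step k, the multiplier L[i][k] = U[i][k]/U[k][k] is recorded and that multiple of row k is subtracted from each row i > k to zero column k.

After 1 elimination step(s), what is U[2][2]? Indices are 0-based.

U[2][2] = 12

Step 1: pivot at (0,0) is 10.
  row1 ← row1 − (3)·row0  ⇒  L[1][0]=3, U row1=(0, 5, 3, 3)
  row2 ← row2 − (4)·row0  ⇒  L[2][0]=4, U row2=(0, 4, 12, 2)
  row3 ← row3 − (9)·row0  ⇒  L[3][0]=9, U row3=(0, 10, 4, 9)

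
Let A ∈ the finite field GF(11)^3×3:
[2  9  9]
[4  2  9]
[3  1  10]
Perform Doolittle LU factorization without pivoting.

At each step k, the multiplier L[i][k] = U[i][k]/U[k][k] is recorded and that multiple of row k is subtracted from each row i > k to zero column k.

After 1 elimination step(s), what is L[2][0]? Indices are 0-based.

Step 1: pivot at (0,0) is 2.
  row1 ← row1 − (2)·row0  ⇒  L[1][0]=2, U row1=(0, 6, 2)
  row2 ← row2 − (7)·row0  ⇒  L[2][0]=7, U row2=(0, 4, 2)

L[2][0] = 7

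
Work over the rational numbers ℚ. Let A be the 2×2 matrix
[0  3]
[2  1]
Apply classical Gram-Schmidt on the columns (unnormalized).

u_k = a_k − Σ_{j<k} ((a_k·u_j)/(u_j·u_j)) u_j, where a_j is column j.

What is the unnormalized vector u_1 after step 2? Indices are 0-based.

u_1 = (3, 0)

Step 1: u_0 = a_0 = (0, 2).
Step 2: u_1 = a_1 − (1/2)·u_0 = (3, 0).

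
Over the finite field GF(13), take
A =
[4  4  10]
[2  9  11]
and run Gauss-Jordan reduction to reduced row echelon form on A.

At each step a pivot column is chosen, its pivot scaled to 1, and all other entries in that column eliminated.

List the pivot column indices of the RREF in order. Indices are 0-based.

pivot columns: 0, 1

pivot(0,0)=4: scale R0 → (1, 1, 9)
  clear (1,0): R1 −= (2)R0 → (0, 7, 6)
pivot(1,1)=7: scale R1 → (0, 1, 12)
  clear (0,1): R0 −= (1)R1 → (1, 0, 10)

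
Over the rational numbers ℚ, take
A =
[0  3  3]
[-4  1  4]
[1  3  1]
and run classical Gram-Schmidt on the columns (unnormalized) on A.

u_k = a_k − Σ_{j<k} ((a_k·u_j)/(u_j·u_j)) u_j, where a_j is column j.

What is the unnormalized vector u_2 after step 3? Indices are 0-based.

u_2 = (195/322, -45/322, -90/161)

Step 1: u_0 = a_0 = (0, -4, 1).
Step 2: u_1 = a_1 − (-1/17)·u_0 = (3, 13/17, 52/17).
Step 3: u_2 = a_2 − (-15/17)·u_0 − (257/322)·u_1 = (195/322, -45/322, -90/161).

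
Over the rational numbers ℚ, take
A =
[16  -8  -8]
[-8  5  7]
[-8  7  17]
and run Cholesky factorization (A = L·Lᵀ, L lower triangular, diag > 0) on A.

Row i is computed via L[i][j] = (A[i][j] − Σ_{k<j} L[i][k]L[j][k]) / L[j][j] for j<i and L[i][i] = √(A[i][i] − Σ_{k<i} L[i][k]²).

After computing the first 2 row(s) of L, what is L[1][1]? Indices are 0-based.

L[1][1] = 1

Step 1: L[0][0] = √(16) = 4.
  L[1][0] = (-8) / L[0][0] = -2.
Step 2: L[1][1] = √(1) = 1.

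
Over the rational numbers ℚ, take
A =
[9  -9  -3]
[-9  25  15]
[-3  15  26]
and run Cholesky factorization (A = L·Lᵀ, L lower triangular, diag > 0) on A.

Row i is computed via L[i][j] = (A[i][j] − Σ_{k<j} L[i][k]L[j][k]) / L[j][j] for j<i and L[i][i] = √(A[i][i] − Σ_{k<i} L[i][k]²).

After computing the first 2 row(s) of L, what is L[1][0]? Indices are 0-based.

L[1][0] = -3

Step 1: L[0][0] = √(9) = 3.
  L[1][0] = (-9) / L[0][0] = -3.
Step 2: L[1][1] = √(16) = 4.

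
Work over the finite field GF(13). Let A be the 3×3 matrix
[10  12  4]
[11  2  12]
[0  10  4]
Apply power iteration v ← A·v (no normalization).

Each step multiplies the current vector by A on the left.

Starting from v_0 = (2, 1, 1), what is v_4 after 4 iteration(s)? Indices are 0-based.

v_0 = (2, 1, 1).
v_1 = A·v_0 = (10, 10, 1).
v_2 = A·v_1 = (3, 12, 0).
v_3 = A·v_2 = (5, 5, 3).
v_4 = A·v_3 = (5, 10, 10).

v_4 = (5, 10, 10)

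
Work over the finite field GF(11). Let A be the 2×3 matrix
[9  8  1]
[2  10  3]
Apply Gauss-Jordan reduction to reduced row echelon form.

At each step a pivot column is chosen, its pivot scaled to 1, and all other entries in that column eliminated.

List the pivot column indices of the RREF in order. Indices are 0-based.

pivot(0,0)=9: scale R0 → (1, 7, 5)
  clear (1,0): R1 −= (2)R0 → (0, 7, 4)
pivot(1,1)=7: scale R1 → (0, 1, 10)
  clear (0,1): R0 −= (7)R1 → (1, 0, 1)

pivot columns: 0, 1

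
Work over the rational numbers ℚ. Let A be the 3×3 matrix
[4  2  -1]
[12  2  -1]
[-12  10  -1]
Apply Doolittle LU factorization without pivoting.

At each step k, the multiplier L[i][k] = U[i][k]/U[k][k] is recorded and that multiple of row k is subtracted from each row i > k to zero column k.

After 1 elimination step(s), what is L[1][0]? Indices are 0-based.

Step 1: pivot at (0,0) is 4.
  row1 ← row1 − (3)·row0  ⇒  L[1][0]=3, U row1=(0, -4, 2)
  row2 ← row2 − (-3)·row0  ⇒  L[2][0]=-3, U row2=(0, 16, -4)

L[1][0] = 3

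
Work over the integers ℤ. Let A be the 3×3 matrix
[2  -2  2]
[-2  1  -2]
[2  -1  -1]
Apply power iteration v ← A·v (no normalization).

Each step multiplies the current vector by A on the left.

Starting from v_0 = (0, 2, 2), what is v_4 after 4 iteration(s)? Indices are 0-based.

v_0 = (0, 2, 2).
v_1 = A·v_0 = (0, -2, -4).
v_2 = A·v_1 = (-4, 6, 6).
v_3 = A·v_2 = (-8, 2, -20).
v_4 = A·v_3 = (-60, 58, 2).

v_4 = (-60, 58, 2)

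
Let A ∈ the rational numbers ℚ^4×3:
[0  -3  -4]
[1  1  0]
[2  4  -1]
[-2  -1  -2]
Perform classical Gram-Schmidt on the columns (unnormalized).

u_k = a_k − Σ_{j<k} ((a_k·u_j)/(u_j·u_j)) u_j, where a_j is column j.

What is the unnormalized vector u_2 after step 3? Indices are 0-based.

u_2 = (-142/61, -6/61, -141/61, -144/61)

Step 1: u_0 = a_0 = (0, 1, 2, -2).
Step 2: u_1 = a_1 − (11/9)·u_0 = (-3, -2/9, 14/9, 13/9).
Step 3: u_2 = a_2 − (2/9)·u_0 − (34/61)·u_1 = (-142/61, -6/61, -141/61, -144/61).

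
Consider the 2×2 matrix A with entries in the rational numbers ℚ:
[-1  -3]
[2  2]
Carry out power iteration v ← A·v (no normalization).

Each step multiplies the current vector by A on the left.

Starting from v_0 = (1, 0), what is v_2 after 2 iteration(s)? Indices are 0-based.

v_0 = (1, 0).
v_1 = A·v_0 = (-1, 2).
v_2 = A·v_1 = (-5, 2).

v_2 = (-5, 2)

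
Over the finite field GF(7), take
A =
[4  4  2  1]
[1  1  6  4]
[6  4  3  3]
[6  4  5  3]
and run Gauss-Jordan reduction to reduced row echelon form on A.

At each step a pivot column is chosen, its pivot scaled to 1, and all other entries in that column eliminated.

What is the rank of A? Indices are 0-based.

step 1: normalize row 0 (÷4) = (1, 1, 4, 2)
  row 1: subtract 1×row0 = (0, 0, 2, 2)
  row 2: subtract 6×row0 = (0, 5, 0, 5)
  row 3: subtract 6×row0 = (0, 5, 2, 5)
step 2: exchange rows 1,2
step 2: normalize row 1 (÷5) = (0, 1, 0, 1)
  row 0: subtract 1×row1 = (1, 0, 4, 1)
  row 3: subtract 5×row1 = (0, 0, 2, 0)
step 3: normalize row 2 (÷2) = (0, 0, 1, 1)
  row 0: subtract 4×row2 = (1, 0, 0, 4)
  row 3: subtract 2×row2 = (0, 0, 0, 5)
step 4: normalize row 3 (÷5) = (0, 0, 0, 1)
  row 0: subtract 4×row3 = (1, 0, 0, 0)
  row 1: subtract 1×row3 = (0, 1, 0, 0)
  row 2: subtract 1×row3 = (0, 0, 1, 0)

rank = 4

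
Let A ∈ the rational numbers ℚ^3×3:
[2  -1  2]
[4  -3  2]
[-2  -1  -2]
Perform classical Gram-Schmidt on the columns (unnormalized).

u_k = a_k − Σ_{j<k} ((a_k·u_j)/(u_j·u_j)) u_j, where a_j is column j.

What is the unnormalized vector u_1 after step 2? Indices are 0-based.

Step 1: u_0 = a_0 = (2, 4, -2).
Step 2: u_1 = a_1 − (-1/2)·u_0 = (0, -1, -2).

u_1 = (0, -1, -2)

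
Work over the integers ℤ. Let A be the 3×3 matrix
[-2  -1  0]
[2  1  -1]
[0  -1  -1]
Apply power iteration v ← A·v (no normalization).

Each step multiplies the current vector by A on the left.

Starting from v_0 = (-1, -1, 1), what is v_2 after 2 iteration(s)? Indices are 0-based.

v_2 = (-2, 2, 4)

v_0 = (-1, -1, 1).
v_1 = A·v_0 = (3, -4, 0).
v_2 = A·v_1 = (-2, 2, 4).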